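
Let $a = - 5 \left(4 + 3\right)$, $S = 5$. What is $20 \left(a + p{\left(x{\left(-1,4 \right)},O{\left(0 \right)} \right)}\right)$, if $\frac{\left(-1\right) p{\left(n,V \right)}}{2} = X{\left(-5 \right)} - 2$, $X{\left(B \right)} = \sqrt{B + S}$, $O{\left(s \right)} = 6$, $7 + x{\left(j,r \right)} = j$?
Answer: $-620$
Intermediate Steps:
$x{\left(j,r \right)} = -7 + j$
$X{\left(B \right)} = \sqrt{5 + B}$ ($X{\left(B \right)} = \sqrt{B + 5} = \sqrt{5 + B}$)
$p{\left(n,V \right)} = 4$ ($p{\left(n,V \right)} = - 2 \left(\sqrt{5 - 5} - 2\right) = - 2 \left(\sqrt{0} - 2\right) = - 2 \left(0 - 2\right) = \left(-2\right) \left(-2\right) = 4$)
$a = -35$ ($a = \left(-5\right) 7 = -35$)
$20 \left(a + p{\left(x{\left(-1,4 \right)},O{\left(0 \right)} \right)}\right) = 20 \left(-35 + 4\right) = 20 \left(-31\right) = -620$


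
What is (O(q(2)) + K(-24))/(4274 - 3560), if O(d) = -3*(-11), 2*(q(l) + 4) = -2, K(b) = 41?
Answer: 37/357 ≈ 0.10364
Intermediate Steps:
q(l) = -5 (q(l) = -4 + (1/2)*(-2) = -4 - 1 = -5)
O(d) = 33
(O(q(2)) + K(-24))/(4274 - 3560) = (33 + 41)/(4274 - 3560) = 74/714 = 74*(1/714) = 37/357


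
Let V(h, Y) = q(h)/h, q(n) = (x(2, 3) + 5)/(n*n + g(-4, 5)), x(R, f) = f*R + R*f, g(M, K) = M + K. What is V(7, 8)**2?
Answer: 289/122500 ≈ 0.0023592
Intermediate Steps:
g(M, K) = K + M
x(R, f) = 2*R*f (x(R, f) = R*f + R*f = 2*R*f)
q(n) = 17/(1 + n**2) (q(n) = (2*2*3 + 5)/(n*n + (5 - 4)) = (12 + 5)/(n**2 + 1) = 17/(1 + n**2))
V(h, Y) = 17/(h*(1 + h**2)) (V(h, Y) = (17/(1 + h**2))/h = 17/(h*(1 + h**2)))
V(7, 8)**2 = (17/(7 + 7**3))**2 = (17/(7 + 343))**2 = (17/350)**2 = 289/122500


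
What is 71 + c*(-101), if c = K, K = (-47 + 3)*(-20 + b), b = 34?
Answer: 62287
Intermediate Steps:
K = -616 (K = (-47 + 3)*(-20 + 34) = -44*14 = -616)
c = -616
71 + c*(-101) = 71 - 616*(-101) = 71 + 62216 = 62287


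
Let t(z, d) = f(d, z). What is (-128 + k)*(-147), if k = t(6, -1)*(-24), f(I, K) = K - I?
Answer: 43512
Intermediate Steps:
t(z, d) = z - d
k = -168 (k = (6 - 1*(-1))*(-24) = (6 + 1)*(-24) = 7*(-24) = -168)
(-128 + k)*(-147) = (-128 - 168)*(-147) = -296*(-147) = 43512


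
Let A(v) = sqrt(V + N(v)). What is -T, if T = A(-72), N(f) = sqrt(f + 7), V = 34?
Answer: -sqrt(34 + I*sqrt(65)) ≈ -5.8712 - 0.68659*I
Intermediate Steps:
N(f) = sqrt(7 + f)
A(v) = sqrt(34 + sqrt(7 + v))
T = sqrt(34 + I*sqrt(65)) (T = sqrt(34 + sqrt(7 - 72)) = sqrt(34 + sqrt(-65)) = sqrt(34 + I*sqrt(65)) ≈ 5.8712 + 0.68659*I)
-T = -sqrt(34 + I*sqrt(65))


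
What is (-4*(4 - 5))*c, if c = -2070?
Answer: -8280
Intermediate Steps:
(-4*(4 - 5))*c = -4*(4 - 5)*(-2070) = -4*(-1)*(-2070) = 4*(-2070) = -8280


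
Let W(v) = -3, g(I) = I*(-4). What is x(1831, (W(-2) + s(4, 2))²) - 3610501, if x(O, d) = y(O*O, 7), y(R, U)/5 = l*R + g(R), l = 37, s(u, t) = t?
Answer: 549562064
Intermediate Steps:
g(I) = -4*I
y(R, U) = 165*R (y(R, U) = 5*(37*R - 4*R) = 5*(33*R) = 165*R)
x(O, d) = 165*O² (x(O, d) = 165*(O*O) = 165*O²)
x(1831, (W(-2) + s(4, 2))²) - 3610501 = 165*1831² - 3610501 = 165*3352561 - 3610501 = 553172565 - 3610501 = 549562064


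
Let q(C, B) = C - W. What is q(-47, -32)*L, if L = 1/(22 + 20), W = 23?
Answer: -5/3 ≈ -1.6667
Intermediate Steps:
q(C, B) = -23 + C (q(C, B) = C - 1*23 = C - 23 = -23 + C)
L = 1/42 ≈ 0.023810
q(-47, -32)*L = (-23 - 47)*(1/42) = -70*1/42 = -5/3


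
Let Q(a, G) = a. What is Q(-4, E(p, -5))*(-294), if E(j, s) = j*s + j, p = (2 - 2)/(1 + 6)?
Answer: 1176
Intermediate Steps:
p = 0 (p = 0/7 = 0*(⅐) = 0)
E(j, s) = j + j*s
Q(-4, E(p, -5))*(-294) = -4*(-294) = 1176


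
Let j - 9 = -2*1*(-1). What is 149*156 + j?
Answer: 23255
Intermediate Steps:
j = 11 (j = 9 - 2*1*(-1) = 9 - 2*(-1) = 9 + 2 = 11)
149*156 + j = 149*156 + 11 = 23244 + 11 = 23255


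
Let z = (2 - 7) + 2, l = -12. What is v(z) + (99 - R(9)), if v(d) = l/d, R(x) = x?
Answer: 94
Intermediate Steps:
z = -3 (z = -5 + 2 = -3)
v(d) = -12/d
v(z) + (99 - R(9)) = -12/(-3) + (99 - 1*9) = -12*(-⅓) + (99 - 9) = 4 + 90 = 94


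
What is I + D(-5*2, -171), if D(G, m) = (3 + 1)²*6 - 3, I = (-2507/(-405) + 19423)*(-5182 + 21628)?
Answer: 43136894759/135 ≈ 3.1953e+8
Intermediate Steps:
I = 43136882204/135 (I = (-2507*(-1/405) + 19423)*16446 = (2507/405 + 19423)*16446 = (7868822/405)*16446 = 43136882204/135 ≈ 3.1953e+8)
D(G, m) = 93 (D(G, m) = 4²*6 - 3 = 16*6 - 3 = 96 - 3 = 93)
I + D(-5*2, -171) = 43136882204/135 + 93 = 43136894759/135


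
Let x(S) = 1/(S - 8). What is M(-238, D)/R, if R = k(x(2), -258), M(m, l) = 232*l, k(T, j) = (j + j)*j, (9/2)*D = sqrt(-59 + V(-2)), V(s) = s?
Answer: 58*I*sqrt(61)/149769 ≈ 0.0030246*I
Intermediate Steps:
D = 2*I*sqrt(61)/9 (D = 2*sqrt(-59 - 2)/9 = 2*sqrt(-61)/9 = 2*(I*sqrt(61))/9 = 2*I*sqrt(61)/9 ≈ 1.7356*I)
x(S) = 1/(-8 + S)
k(T, j) = 2*j**2 (k(T, j) = (2*j)*j = 2*j**2)
R = 133128 (R = 2*(-258)**2 = 2*66564 = 133128)
M(-238, D)/R = (232*(2*I*sqrt(61)/9))/133128 = (464*I*sqrt(61)/9)*(1/133128) = 58*I*sqrt(61)/149769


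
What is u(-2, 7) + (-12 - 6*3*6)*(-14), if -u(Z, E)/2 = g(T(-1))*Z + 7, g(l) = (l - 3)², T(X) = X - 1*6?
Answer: 2066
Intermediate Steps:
T(X) = -6 + X (T(X) = X - 6 = -6 + X)
g(l) = (-3 + l)²
u(Z, E) = -14 - 200*Z (u(Z, E) = -2*((-3 + (-6 - 1))²*Z + 7) = -2*((-3 - 7)²*Z + 7) = -2*((-10)²*Z + 7) = -2*(100*Z + 7) = -2*(7 + 100*Z) = -14 - 200*Z)
u(-2, 7) + (-12 - 6*3*6)*(-14) = (-14 - 200*(-2)) + (-12 - 6*3*6)*(-14) = (-14 + 400) + (-12 - 18*6)*(-14) = 386 + (-12 - 1*108)*(-14) = 386 + (-12 - 108)*(-14) = 386 - 120*(-14) = 386 + 1680 = 2066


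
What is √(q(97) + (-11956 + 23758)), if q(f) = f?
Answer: √11899 ≈ 109.08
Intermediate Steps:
√(q(97) + (-11956 + 23758)) = √(97 + (-11956 + 23758)) = √(97 + 11802) = √11899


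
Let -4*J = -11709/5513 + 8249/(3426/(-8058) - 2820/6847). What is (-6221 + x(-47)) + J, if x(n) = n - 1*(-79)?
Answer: -316099382815883/84865986322 ≈ -3724.7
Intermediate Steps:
x(n) = 79 + n (x(n) = n + 79 = 79 + n)
J = 209136206530975/84865986322 (J = -(-11709/5513 + 8249/(3426/(-8058) - 2820/6847))/4 = -(-11709*1/5513 + 8249/(3426*(-1/8058) - 2820*1/6847))/4 = -(-11709/5513 + 8249/(-571/1343 - 2820/6847))/4 = -(-11709/5513 + 8249/(-7696897/9195521))/4 = -(-11709/5513 + 8249*(-9195521/7696897))/4 = -(-11709/5513 - 75853852729/7696897)/4 = -1/4*(-418272413061950/42432993161) = 209136206530975/84865986322 ≈ 2464.3)
(-6221 + x(-47)) + J = (-6221 + (79 - 47)) + 209136206530975/84865986322 = (-6221 + 32) + 209136206530975/84865986322 = -6189 + 209136206530975/84865986322 = -316099382815883/84865986322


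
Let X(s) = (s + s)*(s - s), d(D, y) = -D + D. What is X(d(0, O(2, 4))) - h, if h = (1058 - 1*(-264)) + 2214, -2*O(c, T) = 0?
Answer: -3536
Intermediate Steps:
O(c, T) = 0 (O(c, T) = -½*0 = 0)
d(D, y) = 0
h = 3536 (h = (1058 + 264) + 2214 = 1322 + 2214 = 3536)
X(s) = 0 (X(s) = (2*s)*0 = 0)
X(d(0, O(2, 4))) - h = 0 - 1*3536 = 0 - 3536 = -3536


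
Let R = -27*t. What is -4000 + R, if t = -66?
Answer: -2218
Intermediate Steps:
R = 1782 (R = -27*(-66) = 1782)
-4000 + R = -4000 + 1782 = -2218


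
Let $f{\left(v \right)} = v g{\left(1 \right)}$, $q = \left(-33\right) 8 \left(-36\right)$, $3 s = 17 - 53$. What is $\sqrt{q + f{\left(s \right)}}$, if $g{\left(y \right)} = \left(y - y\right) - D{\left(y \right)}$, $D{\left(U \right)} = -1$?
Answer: $2 \sqrt{2373} \approx 97.427$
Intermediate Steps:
$g{\left(y \right)} = 1$ ($g{\left(y \right)} = \left(y - y\right) - -1 = 0 + 1 = 1$)
$s = -12$ ($s = \frac{17 - 53}{3} = \frac{1}{3} \left(-36\right) = -12$)
$q = 9504$ ($q = \left(-264\right) \left(-36\right) = 9504$)
$f{\left(v \right)} = v$ ($f{\left(v \right)} = v 1 = v$)
$\sqrt{q + f{\left(s \right)}} = \sqrt{9504 - 12} = \sqrt{9492} = 2 \sqrt{2373}$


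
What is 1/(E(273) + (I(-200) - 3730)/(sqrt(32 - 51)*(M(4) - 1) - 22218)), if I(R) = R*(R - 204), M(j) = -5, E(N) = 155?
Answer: 415566061/62971222175 - 2569*I*sqrt(19)/62971222175 ≈ 0.0065993 - 1.7783e-7*I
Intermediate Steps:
I(R) = R*(-204 + R)
1/(E(273) + (I(-200) - 3730)/(sqrt(32 - 51)*(M(4) - 1) - 22218)) = 1/(155 + (-200*(-204 - 200) - 3730)/(sqrt(32 - 51)*(-5 - 1) - 22218)) = 1/(155 + (-200*(-404) - 3730)/(sqrt(-19)*(-6) - 22218)) = 1/(155 + (80800 - 3730)/((I*sqrt(19))*(-6) - 22218)) = 1/(155 + 77070/(-6*I*sqrt(19) - 22218)) = 1/(155 + 77070/(-22218 - 6*I*sqrt(19)))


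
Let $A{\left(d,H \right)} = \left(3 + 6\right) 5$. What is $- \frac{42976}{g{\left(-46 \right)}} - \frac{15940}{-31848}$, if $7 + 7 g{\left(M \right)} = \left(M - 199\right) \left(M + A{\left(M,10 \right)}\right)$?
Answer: $- \frac{10059983}{7962} \approx -1263.5$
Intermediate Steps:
$A{\left(d,H \right)} = 45$ ($A{\left(d,H \right)} = 9 \cdot 5 = 45$)
$g{\left(M \right)} = -1 + \frac{\left(-199 + M\right) \left(45 + M\right)}{7}$ ($g{\left(M \right)} = -1 + \frac{\left(M - 199\right) \left(M + 45\right)}{7} = -1 + \frac{\left(-199 + M\right) \left(45 + M\right)}{7}$)
$- \frac{42976}{g{\left(-46 \right)}} - \frac{15940}{-31848} = - \frac{42976}{- \frac{8962}{7} - -1012 + \frac{\left(-46\right)^{2}}{7}} - \frac{15940}{-31848} = - \frac{42976}{- \frac{8962}{7} + 1012 + \frac{1}{7} \cdot 2116} - - \frac{3985}{7962} = - \frac{42976}{- \frac{8962}{7} + 1012 + \frac{2116}{7}} + \frac{3985}{7962} = - \frac{42976}{34} + \frac{3985}{7962} = \left(-42976\right) \frac{1}{34} + \frac{3985}{7962} = -1264 + \frac{3985}{7962} = - \frac{10059983}{7962}$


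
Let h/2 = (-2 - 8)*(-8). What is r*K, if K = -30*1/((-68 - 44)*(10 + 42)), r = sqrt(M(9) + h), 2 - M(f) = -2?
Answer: 15*sqrt(41)/1456 ≈ 0.065966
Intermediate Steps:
M(f) = 4 (M(f) = 2 - 1*(-2) = 2 + 2 = 4)
h = 160 (h = 2*((-2 - 8)*(-8)) = 2*(-10*(-8)) = 2*80 = 160)
r = 2*sqrt(41) (r = sqrt(4 + 160) = sqrt(164) = 2*sqrt(41) ≈ 12.806)
K = 15/2912 (K = -30/(52*(-112)) = -30/(-5824) = -30*(-1/5824) = 15/2912 ≈ 0.0051511)
r*K = (2*sqrt(41))*(15/2912) = 15*sqrt(41)/1456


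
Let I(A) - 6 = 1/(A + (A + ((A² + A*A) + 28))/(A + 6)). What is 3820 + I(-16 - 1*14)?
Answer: 4816922/1259 ≈ 3826.0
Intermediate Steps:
I(A) = 6 + 1/(A + (28 + A + 2*A²)/(6 + A)) (I(A) = 6 + 1/(A + (A + ((A² + A*A) + 28))/(A + 6)) = 6 + 1/(A + (A + ((A² + A²) + 28))/(6 + A)) = 6 + 1/(A + (A + (2*A² + 28))/(6 + A)) = 6 + 1/(A + (A + (28 + 2*A²))/(6 + A)) = 6 + 1/(A + (28 + A + 2*A²)/(6 + A)))
3820 + I(-16 - 1*14) = 3820 + (174 + 18*(-16 - 1*14)² + 43*(-16 - 1*14))/(28 + 3*(-16 - 1*14)² + 7*(-16 - 1*14)) = 3820 + (174 + 18*(-16 - 14)² + 43*(-16 - 14))/(28 + 3*(-16 - 14)² + 7*(-16 - 14)) = 3820 + (174 + 18*(-30)² + 43*(-30))/(28 + 3*(-30)² + 7*(-30)) = 3820 + (174 + 18*900 - 1290)/(28 + 3*900 - 210) = 3820 + (174 + 16200 - 1290)/(28 + 2700 - 210) = 3820 + 15084/2518 = 3820 + (1/2518)*15084 = 3820 + 7542/1259 = 4816922/1259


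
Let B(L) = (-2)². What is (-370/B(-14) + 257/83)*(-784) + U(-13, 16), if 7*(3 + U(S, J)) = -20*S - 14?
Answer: 40742379/581 ≈ 70125.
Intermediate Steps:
B(L) = 4
U(S, J) = -5 - 20*S/7 (U(S, J) = -3 + (-20*S - 14)/7 = -3 + (-14 - 20*S)/7 = -3 + (-2 - 20*S/7) = -5 - 20*S/7)
(-370/B(-14) + 257/83)*(-784) + U(-13, 16) = (-370/4 + 257/83)*(-784) + (-5 - 20/7*(-13)) = (-370*¼ + 257*(1/83))*(-784) + (-5 + 260/7) = (-185/2 + 257/83)*(-784) + 225/7 = -14841/166*(-784) + 225/7 = 5817672/83 + 225/7 = 40742379/581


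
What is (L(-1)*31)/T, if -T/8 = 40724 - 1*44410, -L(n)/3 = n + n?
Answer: 93/14744 ≈ 0.0063076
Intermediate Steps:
L(n) = -6*n (L(n) = -3*(n + n) = -6*n)
T = 29488 (T = -8*(40724 - 1*44410) = -8*(40724 - 44410) = -8*(-3686) = 29488)
(L(-1)*31)/T = (-6*(-1)*31)/29488 = (6*31)*(1/29488) = 186*(1/29488) = 93/14744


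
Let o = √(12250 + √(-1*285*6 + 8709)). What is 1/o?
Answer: (12250 + √6999)^(-½) ≈ 0.0090044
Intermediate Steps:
o = √(12250 + √6999) (o = √(12250 + √(-285*6 + 8709)) = √(12250 + √(-1710 + 8709)) = √(12250 + √6999) ≈ 111.06)
1/o = 1/(√(12250 + √6999)) = (12250 + √6999)^(-½)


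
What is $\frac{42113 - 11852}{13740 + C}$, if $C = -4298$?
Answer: $\frac{30261}{9442} \approx 3.2049$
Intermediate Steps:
$\frac{42113 - 11852}{13740 + C} = \frac{42113 - 11852}{13740 - 4298} = \frac{30261}{9442}$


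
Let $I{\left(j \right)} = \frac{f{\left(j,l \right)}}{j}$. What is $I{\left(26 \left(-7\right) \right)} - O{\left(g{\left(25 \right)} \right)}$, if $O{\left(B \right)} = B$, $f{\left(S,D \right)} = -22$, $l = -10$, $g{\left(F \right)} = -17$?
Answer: $\frac{1558}{91} \approx 17.121$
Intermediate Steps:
$I{\left(j \right)} = - \frac{22}{j}$
$I{\left(26 \left(-7\right) \right)} - O{\left(g{\left(25 \right)} \right)} = - \frac{22}{26 \left(-7\right)} - -17 = - \frac{22}{-182} + 17 = \left(-22\right) \left(- \frac{1}{182}\right) + 17 = \frac{11}{91} + 17 = \frac{1558}{91}$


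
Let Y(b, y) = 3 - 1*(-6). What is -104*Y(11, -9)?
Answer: -936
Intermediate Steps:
Y(b, y) = 9 (Y(b, y) = 3 + 6 = 9)
-104*Y(11, -9) = -104*9 = -936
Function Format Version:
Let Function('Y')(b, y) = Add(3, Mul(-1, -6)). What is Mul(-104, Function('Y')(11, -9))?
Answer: -936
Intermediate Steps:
Function('Y')(b, y) = 9 (Function('Y')(b, y) = Add(3, 6) = 9)
Mul(-104, Function('Y')(11, -9)) = Mul(-104, 9) = -936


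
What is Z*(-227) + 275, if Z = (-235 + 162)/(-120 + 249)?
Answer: 52046/129 ≈ 403.46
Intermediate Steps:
Z = -73/129 ≈ -0.56589
Z*(-227) + 275 = -73/129*(-227) + 275 = 16571/129 + 275 = 52046/129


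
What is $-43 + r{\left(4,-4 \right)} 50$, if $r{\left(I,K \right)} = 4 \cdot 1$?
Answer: $157$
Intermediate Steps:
$r{\left(I,K \right)} = 4$
$-43 + r{\left(4,-4 \right)} 50 = -43 + 4 \cdot 50 = -43 + 200 = 157$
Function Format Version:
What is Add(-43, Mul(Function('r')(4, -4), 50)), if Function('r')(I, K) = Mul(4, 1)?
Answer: 157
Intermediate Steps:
Function('r')(I, K) = 4
Add(-43, Mul(Function('r')(4, -4), 50)) = Add(-43, Mul(4, 50)) = Add(-43, 200) = 157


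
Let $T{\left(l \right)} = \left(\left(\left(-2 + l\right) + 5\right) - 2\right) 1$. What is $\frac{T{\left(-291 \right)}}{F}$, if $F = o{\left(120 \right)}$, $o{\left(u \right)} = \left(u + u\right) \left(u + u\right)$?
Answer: $- \frac{29}{5760} \approx -0.0050347$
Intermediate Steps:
$T{\left(l \right)} = 1 + l$ ($T{\left(l \right)} = \left(\left(3 + l\right) - 2\right) 1 = \left(1 + l\right) 1 = 1 + l$)
$o{\left(u \right)} = 4 u^{2}$ ($o{\left(u \right)} = 2 u 2 u = 4 u^{2}$)
$F = 57600$ ($F = 4 \cdot 120^{2} = 4 \cdot 14400 = 57600$)
$\frac{T{\left(-291 \right)}}{F} = \frac{1 - 291}{57600} = \left(-290\right) \frac{1}{57600} = - \frac{29}{5760}$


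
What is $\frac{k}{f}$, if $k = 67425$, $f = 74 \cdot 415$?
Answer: $\frac{13485}{6142} \approx 2.1955$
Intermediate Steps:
$f = 30710$
$\frac{k}{f} = \frac{67425}{30710} = 67425 \cdot \frac{1}{30710} = \frac{13485}{6142}$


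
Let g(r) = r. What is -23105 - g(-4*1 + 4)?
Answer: -23105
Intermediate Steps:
-23105 - g(-4*1 + 4) = -23105 - (-4*1 + 4) = -23105 - (-4 + 4) = -23105 - 1*0 = -23105 + 0 = -23105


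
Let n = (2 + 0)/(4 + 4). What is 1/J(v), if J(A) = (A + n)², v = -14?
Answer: 16/3025 ≈ 0.0052893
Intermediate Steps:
n = ¼ (n = 2/8 = 2*(⅛) = ¼ ≈ 0.25000)
J(A) = (¼ + A)² (J(A) = (A + ¼)² = (¼ + A)²)
1/J(v) = 1/((1 + 4*(-14))²/16) = 1/((1 - 56)²/16) = 1/((1/16)*(-55)²) = 1/((1/16)*3025) = 1/(3025/16) = 16/3025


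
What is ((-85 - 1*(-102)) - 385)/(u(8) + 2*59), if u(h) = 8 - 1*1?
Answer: -368/125 ≈ -2.9440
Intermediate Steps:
u(h) = 7 (u(h) = 8 - 1 = 7)
((-85 - 1*(-102)) - 385)/(u(8) + 2*59) = ((-85 - 1*(-102)) - 385)/(7 + 2*59) = ((-85 + 102) - 385)/(7 + 118) = (17 - 385)/125 = -368*1/125 = -368/125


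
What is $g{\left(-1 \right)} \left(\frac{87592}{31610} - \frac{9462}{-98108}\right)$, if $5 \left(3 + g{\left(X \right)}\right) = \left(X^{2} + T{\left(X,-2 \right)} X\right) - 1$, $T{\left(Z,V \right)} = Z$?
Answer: $- \frac{15561997073}{1938246175} \approx -8.0289$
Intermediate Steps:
$g{\left(X \right)} = - \frac{16}{5} + \frac{2 X^{2}}{5}$ ($g{\left(X \right)} = -3 + \frac{\left(X^{2} + X X\right) - 1}{5} = -3 + \frac{\left(X^{2} + X^{2}\right) - 1}{5} = -3 + \frac{2 X^{2} - 1}{5} = -3 + \frac{-1 + 2 X^{2}}{5} = -3 + \left(- \frac{1}{5} + \frac{2 X^{2}}{5}\right) = - \frac{16}{5} + \frac{2 X^{2}}{5}$)
$g{\left(-1 \right)} \left(\frac{87592}{31610} - \frac{9462}{-98108}\right) = \left(- \frac{16}{5} + \frac{2 \left(-1\right)^{2}}{5}\right) \left(\frac{87592}{31610} - \frac{9462}{-98108}\right) = \left(- \frac{16}{5} + \frac{2}{5} \cdot 1\right) \left(87592 \cdot \frac{1}{31610} - - \frac{4731}{49054}\right) = \left(- \frac{16}{5} + \frac{2}{5}\right) \left(\frac{43796}{15805} + \frac{4731}{49054}\right) = \left(- \frac{14}{5}\right) \frac{2223142439}{775298470} = - \frac{15561997073}{1938246175}$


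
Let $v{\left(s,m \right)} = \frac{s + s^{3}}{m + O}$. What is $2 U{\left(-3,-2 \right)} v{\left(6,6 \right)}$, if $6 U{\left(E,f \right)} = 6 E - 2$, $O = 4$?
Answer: $-148$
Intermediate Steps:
$v{\left(s,m \right)} = \frac{s + s^{3}}{4 + m}$ ($v{\left(s,m \right)} = \frac{s + s^{3}}{m + 4} = \frac{s + s^{3}}{4 + m}$)
$U{\left(E,f \right)} = - \frac{1}{3} + E$ ($U{\left(E,f \right)} = \frac{6 E - 2}{6} = \frac{-2 + 6 E}{6} = - \frac{1}{3} + E$)
$2 U{\left(-3,-2 \right)} v{\left(6,6 \right)} = 2 \left(- \frac{1}{3} - 3\right) \frac{6 + 6^{3}}{4 + 6} = 2 \left(- \frac{10}{3}\right) \frac{6 + 216}{10} = - \frac{20 \cdot \frac{1}{10} \cdot 222}{3} = \left(- \frac{20}{3}\right) \frac{111}{5} = -148$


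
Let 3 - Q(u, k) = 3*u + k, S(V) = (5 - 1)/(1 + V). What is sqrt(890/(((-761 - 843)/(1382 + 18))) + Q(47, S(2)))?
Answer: I*sqrt(1325847954)/1203 ≈ 30.268*I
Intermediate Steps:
S(V) = 4/(1 + V)
Q(u, k) = 3 - k - 3*u (Q(u, k) = 3 - (3*u + k) = 3 - (k + 3*u) = 3 + (-k - 3*u) = 3 - k - 3*u)
sqrt(890/(((-761 - 843)/(1382 + 18))) + Q(47, S(2))) = sqrt(890/(((-761 - 843)/(1382 + 18))) + (3 - 4/(1 + 2) - 3*47)) = sqrt(890/((-1604/1400)) + (3 - 4/3 - 141)) = sqrt(890/((-1604*1/1400)) + (3 - 4/3 - 141)) = sqrt(890/(-401/350) + (3 - 1*4/3 - 141)) = sqrt(890*(-350/401) + (3 - 4/3 - 141)) = sqrt(-311500/401 - 418/3) = sqrt(-1102118/1203) = I*sqrt(1325847954)/1203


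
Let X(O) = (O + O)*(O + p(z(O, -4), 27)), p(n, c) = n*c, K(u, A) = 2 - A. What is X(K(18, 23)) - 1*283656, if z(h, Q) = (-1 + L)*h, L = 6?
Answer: -163704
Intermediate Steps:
z(h, Q) = 5*h (z(h, Q) = (-1 + 6)*h = 5*h)
p(n, c) = c*n
X(O) = 272*O**2 (X(O) = (O + O)*(O + 27*(5*O)) = (2*O)*(O + 135*O) = (2*O)*(136*O) = 272*O**2)
X(K(18, 23)) - 1*283656 = 272*(2 - 1*23)**2 - 1*283656 = 272*(2 - 23)**2 - 283656 = 272*(-21)**2 - 283656 = 272*441 - 283656 = 119952 - 283656 = -163704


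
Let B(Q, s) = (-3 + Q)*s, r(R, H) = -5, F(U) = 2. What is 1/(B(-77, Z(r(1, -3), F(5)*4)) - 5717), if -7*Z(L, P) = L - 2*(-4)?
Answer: -7/39779 ≈ -0.00017597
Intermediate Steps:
Z(L, P) = -8/7 - L/7 (Z(L, P) = -(L - 2*(-4))/7 = -(L + 8)/7 = -(8 + L)/7 = -8/7 - L/7)
B(Q, s) = s*(-3 + Q)
1/(B(-77, Z(r(1, -3), F(5)*4)) - 5717) = 1/((-8/7 - 1/7*(-5))*(-3 - 77) - 5717) = 1/((-8/7 + 5/7)*(-80) - 5717) = 1/(-3/7*(-80) - 5717) = 1/(240/7 - 5717) = 1/(-39779/7) = -7/39779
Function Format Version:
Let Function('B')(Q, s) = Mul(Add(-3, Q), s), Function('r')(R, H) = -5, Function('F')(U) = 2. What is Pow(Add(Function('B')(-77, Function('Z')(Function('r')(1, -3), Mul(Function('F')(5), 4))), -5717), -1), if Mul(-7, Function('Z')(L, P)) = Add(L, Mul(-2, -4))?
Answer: Rational(-7, 39779) ≈ -0.00017597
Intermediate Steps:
Function('Z')(L, P) = Add(Rational(-8, 7), Mul(Rational(-1, 7), L)) (Function('Z')(L, P) = Mul(Rational(-1, 7), Add(L, Mul(-2, -4))) = Mul(Rational(-1, 7), Add(L, 8)) = Mul(Rational(-1, 7), Add(8, L)) = Add(Rational(-8, 7), Mul(Rational(-1, 7), L)))
Function('B')(Q, s) = Mul(s, Add(-3, Q))
Pow(Add(Function('B')(-77, Function('Z')(Function('r')(1, -3), Mul(Function('F')(5), 4))), -5717), -1) = Pow(Add(Mul(Add(Rational(-8, 7), Mul(Rational(-1, 7), -5)), Add(-3, -77)), -5717), -1) = Pow(Add(Mul(Add(Rational(-8, 7), Rational(5, 7)), -80), -5717), -1) = Pow(Add(Mul(Rational(-3, 7), -80), -5717), -1) = Pow(Add(Rational(240, 7), -5717), -1) = Pow(Rational(-39779, 7), -1) = Rational(-7, 39779)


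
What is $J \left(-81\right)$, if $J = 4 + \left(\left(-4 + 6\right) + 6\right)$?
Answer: $-972$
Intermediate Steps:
$J = 12$ ($J = 4 + \left(2 + 6\right) = 4 + 8 = 12$)
$J \left(-81\right) = 12 \left(-81\right) = -972$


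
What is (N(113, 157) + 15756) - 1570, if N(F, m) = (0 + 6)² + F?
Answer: 14335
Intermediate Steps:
N(F, m) = 36 + F (N(F, m) = 6² + F = 36 + F)
(N(113, 157) + 15756) - 1570 = ((36 + 113) + 15756) - 1570 = (149 + 15756) - 1570 = 15905 - 1570 = 14335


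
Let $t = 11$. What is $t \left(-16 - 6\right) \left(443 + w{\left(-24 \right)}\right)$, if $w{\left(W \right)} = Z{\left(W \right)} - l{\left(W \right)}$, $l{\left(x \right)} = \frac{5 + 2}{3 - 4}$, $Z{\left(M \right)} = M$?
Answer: $-103092$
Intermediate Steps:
$l{\left(x \right)} = -7$ ($l{\left(x \right)} = \frac{7}{-1} = 7 \left(-1\right) = -7$)
$w{\left(W \right)} = 7 + W$ ($w{\left(W \right)} = W - -7 = W + 7 = 7 + W$)
$t \left(-16 - 6\right) \left(443 + w{\left(-24 \right)}\right) = 11 \left(-16 - 6\right) \left(443 + \left(7 - 24\right)\right) = 11 \left(-22\right) \left(443 - 17\right) = \left(-242\right) 426 = -103092$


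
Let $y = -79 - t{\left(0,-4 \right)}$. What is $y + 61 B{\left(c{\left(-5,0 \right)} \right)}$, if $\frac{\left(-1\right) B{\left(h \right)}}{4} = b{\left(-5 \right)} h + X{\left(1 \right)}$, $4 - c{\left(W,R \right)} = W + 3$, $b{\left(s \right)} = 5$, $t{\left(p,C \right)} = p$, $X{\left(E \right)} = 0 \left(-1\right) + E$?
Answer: $-7643$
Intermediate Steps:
$X{\left(E \right)} = E$ ($X{\left(E \right)} = 0 + E = E$)
$c{\left(W,R \right)} = 1 - W$ ($c{\left(W,R \right)} = 4 - \left(W + 3\right) = 4 - \left(3 + W\right) = 1 - W$)
$B{\left(h \right)} = -4 - 20 h$ ($B{\left(h \right)} = - 4 \left(5 h + 1\right) = - 4 \left(1 + 5 h\right) = -4 - 20 h$)
$y = -79$ ($y = -79 - 0 = -79 + 0 = -79$)
$y + 61 B{\left(c{\left(-5,0 \right)} \right)} = -79 + 61 \left(-4 - 20 \left(1 - -5\right)\right) = -79 + 61 \left(-4 - 20 \left(1 + 5\right)\right) = -79 + 61 \left(-4 - 120\right) = -79 + 61 \left(-124\right) = -79 - 7564 = -7643$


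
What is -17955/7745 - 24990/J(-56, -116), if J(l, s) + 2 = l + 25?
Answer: 12863669/17039 ≈ 754.95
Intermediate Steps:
J(l, s) = 23 + l (J(l, s) = -2 + (l + 25) = -2 + (25 + l) = 23 + l)
-17955/7745 - 24990/J(-56, -116) = -17955/7745 - 24990/(23 - 56) = -17955*1/7745 - 24990/(-33) = -3591/1549 - 24990*(-1/33) = -3591/1549 + 8330/11 = 12863669/17039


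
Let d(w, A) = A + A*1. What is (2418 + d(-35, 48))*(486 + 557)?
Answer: 2622102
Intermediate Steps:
d(w, A) = 2*A (d(w, A) = A + A = 2*A)
(2418 + d(-35, 48))*(486 + 557) = (2418 + 2*48)*(486 + 557) = (2418 + 96)*1043 = 2514*1043 = 2622102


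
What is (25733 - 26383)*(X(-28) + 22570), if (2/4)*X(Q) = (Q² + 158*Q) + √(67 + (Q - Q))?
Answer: -9938500 - 1300*√67 ≈ -9.9491e+6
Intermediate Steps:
X(Q) = 2*√67 + 2*Q² + 316*Q (X(Q) = 2*((Q² + 158*Q) + √(67 + (Q - Q))) = 2*((Q² + 158*Q) + √(67 + 0)) = 2*((Q² + 158*Q) + √67) = 2*(√67 + Q² + 158*Q) = 2*√67 + 2*Q² + 316*Q)
(25733 - 26383)*(X(-28) + 22570) = (25733 - 26383)*((2*√67 + 2*(-28)² + 316*(-28)) + 22570) = -650*((2*√67 + 2*784 - 8848) + 22570) = -650*((2*√67 + 1568 - 8848) + 22570) = -650*((-7280 + 2*√67) + 22570) = -650*(15290 + 2*√67) = -9938500 - 1300*√67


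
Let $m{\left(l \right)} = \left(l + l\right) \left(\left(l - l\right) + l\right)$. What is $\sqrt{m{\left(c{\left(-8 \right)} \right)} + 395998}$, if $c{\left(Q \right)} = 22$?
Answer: $\sqrt{396966} \approx 630.05$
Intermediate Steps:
$m{\left(l \right)} = 2 l^{2}$ ($m{\left(l \right)} = 2 l \left(0 + l\right) = 2 l l = 2 l^{2}$)
$\sqrt{m{\left(c{\left(-8 \right)} \right)} + 395998} = \sqrt{2 \cdot 22^{2} + 395998} = \sqrt{2 \cdot 484 + 395998} = \sqrt{968 + 395998} = \sqrt{396966}$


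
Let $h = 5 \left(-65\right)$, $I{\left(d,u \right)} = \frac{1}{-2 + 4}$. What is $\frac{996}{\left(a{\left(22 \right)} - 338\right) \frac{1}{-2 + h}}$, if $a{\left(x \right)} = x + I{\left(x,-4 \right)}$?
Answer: $\frac{651384}{631} \approx 1032.3$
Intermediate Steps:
$I{\left(d,u \right)} = \frac{1}{2}$
$h = -325$
$a{\left(x \right)} = \frac{1}{2} + x$ ($a{\left(x \right)} = x + \frac{1}{2} = \frac{1}{2} + x$)
$\frac{996}{\left(a{\left(22 \right)} - 338\right) \frac{1}{-2 + h}} = \frac{996}{\left(\left(\frac{1}{2} + 22\right) - 338\right) \frac{1}{-2 - 325}} = \frac{996}{\left(\frac{45}{2} - 338\right) \frac{1}{-327}} = \frac{996}{\left(- \frac{631}{2}\right) \left(- \frac{1}{327}\right)} = \frac{996}{\frac{631}{654}} = 996 \cdot \frac{654}{631} = \frac{651384}{631}$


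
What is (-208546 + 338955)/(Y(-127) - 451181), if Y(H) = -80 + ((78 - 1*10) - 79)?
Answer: -130409/451272 ≈ -0.28898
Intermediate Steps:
Y(H) = -91 (Y(H) = -80 + ((78 - 10) - 79) = -80 + (68 - 79) = -80 - 11 = -91)
(-208546 + 338955)/(Y(-127) - 451181) = (-208546 + 338955)/(-91 - 451181) = 130409/(-451272) = 130409*(-1/451272) = -130409/451272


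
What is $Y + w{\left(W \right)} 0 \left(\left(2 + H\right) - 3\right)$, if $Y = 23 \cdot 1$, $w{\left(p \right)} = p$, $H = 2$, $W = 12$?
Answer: $23$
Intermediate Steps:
$Y = 23$
$Y + w{\left(W \right)} 0 \left(\left(2 + H\right) - 3\right) = 23 + 12 \cdot 0 \left(\left(2 + 2\right) - 3\right) = 23 + 12 \cdot 0 \left(4 - 3\right) = 23 + 12 \cdot 0 \cdot 1 = 23 + 12 \cdot 0 = 23 + 0 = 23$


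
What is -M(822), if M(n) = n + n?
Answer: -1644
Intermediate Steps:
M(n) = 2*n
-M(822) = -2*822 = -1*1644 = -1644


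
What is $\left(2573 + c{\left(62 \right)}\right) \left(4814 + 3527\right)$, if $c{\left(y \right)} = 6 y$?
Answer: $24564245$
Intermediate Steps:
$\left(2573 + c{\left(62 \right)}\right) \left(4814 + 3527\right) = \left(2573 + 6 \cdot 62\right) \left(4814 + 3527\right) = \left(2573 + 372\right) 8341 = 2945 \cdot 8341 = 24564245$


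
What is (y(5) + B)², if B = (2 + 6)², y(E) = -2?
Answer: 3844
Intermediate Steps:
B = 64 (B = 8² = 64)
(y(5) + B)² = (-2 + 64)² = 62² = 3844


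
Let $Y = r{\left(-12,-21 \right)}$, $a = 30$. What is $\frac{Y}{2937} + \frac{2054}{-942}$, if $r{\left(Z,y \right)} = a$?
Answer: $- \frac{1000723}{461109} \approx -2.1703$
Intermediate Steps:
$r{\left(Z,y \right)} = 30$
$Y = 30$
$\frac{Y}{2937} + \frac{2054}{-942} = \frac{30}{2937} + \frac{2054}{-942} = 30 \cdot \frac{1}{2937} + 2054 \left(- \frac{1}{942}\right) = \frac{10}{979} - \frac{1027}{471} = - \frac{1000723}{461109}$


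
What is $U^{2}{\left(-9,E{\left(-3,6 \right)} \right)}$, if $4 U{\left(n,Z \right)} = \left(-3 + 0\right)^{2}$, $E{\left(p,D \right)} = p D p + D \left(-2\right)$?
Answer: $\frac{81}{16} \approx 5.0625$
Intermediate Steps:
$E{\left(p,D \right)} = - 2 D + D p^{2}$ ($E{\left(p,D \right)} = D p^{2} - 2 D = - 2 D + D p^{2}$)
$U{\left(n,Z \right)} = \frac{9}{4}$ ($U{\left(n,Z \right)} = \frac{\left(-3 + 0\right)^{2}}{4} = \frac{\left(-3\right)^{2}}{4} = \frac{1}{4} \cdot 9 = \frac{9}{4}$)
$U^{2}{\left(-9,E{\left(-3,6 \right)} \right)} = \left(\frac{9}{4}\right)^{2} = \frac{81}{16}$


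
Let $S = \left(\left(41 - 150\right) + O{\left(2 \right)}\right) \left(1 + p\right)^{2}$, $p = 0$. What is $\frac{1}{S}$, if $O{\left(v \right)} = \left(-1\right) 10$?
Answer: $- \frac{1}{119} \approx -0.0084034$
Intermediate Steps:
$O{\left(v \right)} = -10$
$S = -119$ ($S = \left(\left(41 - 150\right) - 10\right) \left(1 + 0\right)^{2} = \left(-109 - 10\right) 1^{2} = \left(-119\right) 1 = -119$)
$\frac{1}{S} = \frac{1}{-119} = - \frac{1}{119}$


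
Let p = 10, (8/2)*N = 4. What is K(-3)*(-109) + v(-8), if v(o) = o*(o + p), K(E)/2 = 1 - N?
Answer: -16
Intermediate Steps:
N = 1 (N = (¼)*4 = 1)
K(E) = 0 (K(E) = 2*(1 - 1*1) = 2*(1 - 1) = 2*0 = 0)
v(o) = o*(10 + o) (v(o) = o*(o + 10) = o*(10 + o))
K(-3)*(-109) + v(-8) = 0*(-109) - 8*(10 - 8) = 0 - 8*2 = 0 - 16 = -16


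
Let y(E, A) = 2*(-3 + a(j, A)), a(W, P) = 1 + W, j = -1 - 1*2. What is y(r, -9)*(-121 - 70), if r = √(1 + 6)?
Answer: 1910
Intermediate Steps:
j = -3 (j = -1 - 2 = -3)
r = √7 ≈ 2.6458
y(E, A) = -10 (y(E, A) = 2*(-3 + (1 - 3)) = 2*(-3 - 2) = 2*(-5) = -10)
y(r, -9)*(-121 - 70) = -10*(-121 - 70) = -10*(-191) = 1910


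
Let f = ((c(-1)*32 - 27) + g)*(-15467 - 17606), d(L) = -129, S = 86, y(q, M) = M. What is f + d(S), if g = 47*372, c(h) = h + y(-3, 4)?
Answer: -580530498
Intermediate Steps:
c(h) = 4 + h (c(h) = h + 4 = 4 + h)
g = 17484
f = -580530369 (f = (((4 - 1)*32 - 27) + 17484)*(-15467 - 17606) = ((3*32 - 27) + 17484)*(-33073) = ((96 - 27) + 17484)*(-33073) = (69 + 17484)*(-33073) = 17553*(-33073) = -580530369)
f + d(S) = -580530369 - 129 = -580530498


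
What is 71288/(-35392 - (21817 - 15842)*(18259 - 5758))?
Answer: -71288/74728867 ≈ -0.00095396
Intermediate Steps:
71288/(-35392 - (21817 - 15842)*(18259 - 5758)) = 71288/(-35392 - 5975*12501) = 71288/(-35392 - 1*74693475) = 71288/(-35392 - 74693475) = 71288/(-74728867) = 71288*(-1/74728867) = -71288/74728867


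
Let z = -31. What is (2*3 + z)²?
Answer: 625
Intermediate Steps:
(2*3 + z)² = (2*3 - 31)² = (6 - 31)² = (-25)² = 625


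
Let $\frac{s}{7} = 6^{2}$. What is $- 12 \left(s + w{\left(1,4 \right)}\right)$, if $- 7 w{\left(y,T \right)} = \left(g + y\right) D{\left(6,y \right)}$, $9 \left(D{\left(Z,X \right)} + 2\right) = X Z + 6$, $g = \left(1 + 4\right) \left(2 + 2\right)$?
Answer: $-3048$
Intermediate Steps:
$g = 20$ ($g = 5 \cdot 4 = 20$)
$s = 252$ ($s = 7 \cdot 6^{2} = 7 \cdot 36 = 252$)
$D{\left(Z,X \right)} = - \frac{4}{3} + \frac{X Z}{9}$ ($D{\left(Z,X \right)} = -2 + \frac{X Z + 6}{9} = -2 + \frac{6 + X Z}{9} = -2 + \left(\frac{2}{3} + \frac{X Z}{9}\right) = - \frac{4}{3} + \frac{X Z}{9}$)
$w{\left(y,T \right)} = - \frac{\left(20 + y\right) \left(- \frac{4}{3} + \frac{2 y}{3}\right)}{7}$ ($w{\left(y,T \right)} = - \frac{\left(20 + y\right) \left(- \frac{4}{3} + \frac{1}{9} y 6\right)}{7} = - \frac{\left(20 + y\right) \left(- \frac{4}{3} + \frac{2 y}{3}\right)}{7}$)
$- 12 \left(s + w{\left(1,4 \right)}\right) = - 12 \left(252 - \frac{2 \left(-2 + 1\right) \left(20 + 1\right)}{21}\right) = - 12 \left(252 - \left(- \frac{2}{21}\right) 21\right) = - 12 \left(252 + 2\right) = \left(-12\right) 254 = -3048$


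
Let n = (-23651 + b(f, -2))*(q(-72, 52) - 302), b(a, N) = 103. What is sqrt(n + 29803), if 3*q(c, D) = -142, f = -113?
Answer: sqrt(74303139)/3 ≈ 2873.3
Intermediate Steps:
q(c, D) = -142/3 (q(c, D) = (1/3)*(-142) = -142/3)
n = 24678304/3 (n = (-23651 + 103)*(-142/3 - 302) = -23548*(-1048/3) = 24678304/3 ≈ 8.2261e+6)
sqrt(n + 29803) = sqrt(24678304/3 + 29803) = sqrt(24767713/3) = sqrt(74303139)/3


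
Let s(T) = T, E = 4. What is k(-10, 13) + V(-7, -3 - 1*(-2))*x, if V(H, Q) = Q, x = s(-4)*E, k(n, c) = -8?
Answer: 8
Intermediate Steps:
x = -16 (x = -4*4 = -16)
k(-10, 13) + V(-7, -3 - 1*(-2))*x = -8 + (-3 - 1*(-2))*(-16) = -8 + (-3 + 2)*(-16) = -8 - 1*(-16) = -8 + 16 = 8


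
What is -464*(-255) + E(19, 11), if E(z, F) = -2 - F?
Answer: 118307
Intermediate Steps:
-464*(-255) + E(19, 11) = -464*(-255) + (-2 - 1*11) = 118320 + (-2 - 11) = 118320 - 13 = 118307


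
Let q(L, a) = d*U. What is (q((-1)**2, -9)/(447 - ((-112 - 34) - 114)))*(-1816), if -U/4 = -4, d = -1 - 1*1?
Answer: 58112/707 ≈ 82.195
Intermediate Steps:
d = -2 (d = -1 - 1 = -2)
U = 16 (U = -4*(-4) = 16)
q(L, a) = -32 (q(L, a) = -2*16 = -32)
(q((-1)**2, -9)/(447 - ((-112 - 34) - 114)))*(-1816) = -32/(447 - ((-112 - 34) - 114))*(-1816) = -32/(447 - (-146 - 114))*(-1816) = -32/(447 - 1*(-260))*(-1816) = -32/(447 + 260)*(-1816) = -32/707*(-1816) = 58112/707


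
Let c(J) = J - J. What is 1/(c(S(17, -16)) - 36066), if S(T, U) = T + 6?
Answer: -1/36066 ≈ -2.7727e-5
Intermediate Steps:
S(T, U) = 6 + T
c(J) = 0
1/(c(S(17, -16)) - 36066) = 1/(0 - 36066) = 1/(-36066) = -1/36066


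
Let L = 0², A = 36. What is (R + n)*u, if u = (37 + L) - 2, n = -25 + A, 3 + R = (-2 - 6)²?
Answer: 2520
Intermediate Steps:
R = 61 (R = -3 + (-2 - 6)² = -3 + (-8)² = -3 + 64 = 61)
L = 0
n = 11 (n = -25 + 36 = 11)
u = 35 (u = (37 + 0) - 2 = 37 - 2 = 35)
(R + n)*u = (61 + 11)*35 = 72*35 = 2520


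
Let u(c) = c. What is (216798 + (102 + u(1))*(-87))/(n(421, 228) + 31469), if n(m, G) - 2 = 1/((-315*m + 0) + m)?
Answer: 3924972054/594325339 ≈ 6.6041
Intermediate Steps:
n(m, G) = 2 - 1/(314*m) (n(m, G) = 2 + 1/((-315*m + 0) + m) = 2 + 1/(-315*m + m) = 2 + 1/(-314*m) = 2 - 1/(314*m))
(216798 + (102 + u(1))*(-87))/(n(421, 228) + 31469) = (216798 + (102 + 1)*(-87))/((2 - 1/314/421) + 31469) = (216798 + 103*(-87))/((2 - 1/314*1/421) + 31469) = (216798 - 8961)/((2 - 1/132194) + 31469) = 207837/(264387/132194 + 31469) = 207837/(4160277373/132194) = 207837*(132194/4160277373) = 3924972054/594325339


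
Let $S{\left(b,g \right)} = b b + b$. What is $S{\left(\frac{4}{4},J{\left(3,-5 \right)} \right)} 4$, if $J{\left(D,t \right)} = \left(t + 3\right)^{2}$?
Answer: $8$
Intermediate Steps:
$J{\left(D,t \right)} = \left(3 + t\right)^{2}$
$S{\left(b,g \right)} = b + b^{2}$ ($S{\left(b,g \right)} = b^{2} + b = b + b^{2}$)
$S{\left(\frac{4}{4},J{\left(3,-5 \right)} \right)} 4 = \frac{4}{4} \left(1 + \frac{4}{4}\right) 4 = 4 \cdot \frac{1}{4} \left(1 + 4 \cdot \frac{1}{4}\right) 4 = 1 \left(1 + 1\right) 4 = 1 \cdot 2 \cdot 4 = 2 \cdot 4 = 8$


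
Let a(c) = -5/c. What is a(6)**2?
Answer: 25/36 ≈ 0.69444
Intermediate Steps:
a(6)**2 = (-5/6)**2 = 25/36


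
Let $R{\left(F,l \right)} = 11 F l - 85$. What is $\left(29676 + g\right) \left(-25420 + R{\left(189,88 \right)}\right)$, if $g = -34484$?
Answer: $-757005176$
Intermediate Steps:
$R{\left(F,l \right)} = -85 + 11 F l$ ($R{\left(F,l \right)} = 11 F l - 85 = -85 + 11 F l$)
$\left(29676 + g\right) \left(-25420 + R{\left(189,88 \right)}\right) = \left(29676 - 34484\right) \left(-25420 - \left(85 - 182952\right)\right) = - 4808 \left(-25420 + \left(-85 + 182952\right)\right) = - 4808 \left(-25420 + 182867\right) = \left(-4808\right) 157447 = -757005176$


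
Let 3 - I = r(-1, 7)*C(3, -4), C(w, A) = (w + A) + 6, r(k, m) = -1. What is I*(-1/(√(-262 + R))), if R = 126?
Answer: 2*I*√34/17 ≈ 0.68599*I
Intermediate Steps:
C(w, A) = 6 + A + w (C(w, A) = (A + w) + 6 = 6 + A + w)
I = 8 (I = 3 - (-1)*(6 - 4 + 3) = 3 - (-1)*5 = 3 - 1*(-5) = 3 + 5 = 8)
I*(-1/(√(-262 + R))) = 8*(-1/(√(-262 + 126))) = 8*(-1/(√(-136))) = 8*(-1/(2*I*√34)) = 8*(-(-1)*I*√34/68) = 8*(I*√34/68) = 2*I*√34/17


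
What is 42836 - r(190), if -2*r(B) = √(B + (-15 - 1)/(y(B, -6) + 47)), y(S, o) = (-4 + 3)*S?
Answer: 42836 + √3887598/286 ≈ 42843.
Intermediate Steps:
y(S, o) = -S
r(B) = -√(B - 16/(47 - B))/2 (r(B) = -√(B + (-15 - 1)/(-B + 47))/2 = -√(B - 16/(47 - B))/2)
42836 - r(190) = 42836 - (-1)*√((16 + 190*(-47 + 190))/(-47 + 190))/2 = 42836 - (-1)*√((16 + 190*143)/143)/2 = 42836 - (-1)*√((16 + 27170)/143)/2 = 42836 - (-1)*√((1/143)*27186)/2 = 42836 - (-1)*√(27186/143)/2 = 42836 - (-1)*√3887598/143/2 = 42836 - (-1)*√3887598/286 = 42836 + √3887598/286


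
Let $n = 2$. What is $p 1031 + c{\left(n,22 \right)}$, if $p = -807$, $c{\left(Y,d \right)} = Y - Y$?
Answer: $-832017$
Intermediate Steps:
$c{\left(Y,d \right)} = 0$
$p 1031 + c{\left(n,22 \right)} = \left(-807\right) 1031 + 0 = -832017 + 0 = -832017$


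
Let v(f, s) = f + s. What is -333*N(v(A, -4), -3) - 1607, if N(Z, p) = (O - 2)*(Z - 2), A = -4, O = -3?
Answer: -18257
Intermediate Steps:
N(Z, p) = 10 - 5*Z (N(Z, p) = (-3 - 2)*(Z - 2) = -5*(-2 + Z) = 10 - 5*Z)
-333*N(v(A, -4), -3) - 1607 = -333*(10 - 5*(-4 - 4)) - 1607 = -333*(10 - 5*(-8)) - 1607 = -333*(10 + 40) - 1607 = -333*50 - 1607 = -16650 - 1607 = -18257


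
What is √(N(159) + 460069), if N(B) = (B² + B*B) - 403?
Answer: 6*√14173 ≈ 714.30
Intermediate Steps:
N(B) = -403 + 2*B² (N(B) = (B² + B²) - 403 = 2*B² - 403 = -403 + 2*B²)
√(N(159) + 460069) = √((-403 + 2*159²) + 460069) = √((-403 + 2*25281) + 460069) = √((-403 + 50562) + 460069) = √(50159 + 460069) = √510228 = 6*√14173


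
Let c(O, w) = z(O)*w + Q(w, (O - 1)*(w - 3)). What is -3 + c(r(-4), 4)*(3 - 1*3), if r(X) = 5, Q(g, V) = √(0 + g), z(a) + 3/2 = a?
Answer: -3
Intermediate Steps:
z(a) = -3/2 + a
Q(g, V) = √g
c(O, w) = √w + w*(-3/2 + O) (c(O, w) = (-3/2 + O)*w + √w = w*(-3/2 + O) + √w = √w + w*(-3/2 + O))
-3 + c(r(-4), 4)*(3 - 1*3) = -3 + (√4 - 3/2*4 + 5*4)*(3 - 1*3) = -3 + (2 - 6 + 20)*(3 - 3) = -3 + 16*0 = -3 + 0 = -3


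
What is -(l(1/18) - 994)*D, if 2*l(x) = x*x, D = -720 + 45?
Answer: -16102775/24 ≈ -6.7095e+5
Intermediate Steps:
D = -675
l(x) = x²/2 (l(x) = (x*x)/2 = x²/2)
-(l(1/18) - 994)*D = -((1/18)²/2 - 994)*(-675) = -((½)*(1/324) - 994)*(-675) = -(1/648 - 994)*(-675) = -(-644111)*(-675)/648 = -1*16102775/24 = -16102775/24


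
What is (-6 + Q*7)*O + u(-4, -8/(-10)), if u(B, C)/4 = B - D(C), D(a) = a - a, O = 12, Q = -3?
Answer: -340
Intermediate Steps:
D(a) = 0
u(B, C) = 4*B (u(B, C) = 4*(B - 1*0) = 4*(B + 0) = 4*B)
(-6 + Q*7)*O + u(-4, -8/(-10)) = (-6 - 3*7)*12 + 4*(-4) = (-6 - 21)*12 - 16 = -27*12 - 16 = -324 - 16 = -340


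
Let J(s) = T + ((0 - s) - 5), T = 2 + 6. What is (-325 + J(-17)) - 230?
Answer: -535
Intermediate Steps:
T = 8
J(s) = 3 - s (J(s) = 8 + ((0 - s) - 5) = 8 + (-s - 5) = 8 + (-5 - s) = 3 - s)
(-325 + J(-17)) - 230 = (-325 + (3 - 1*(-17))) - 230 = (-325 + (3 + 17)) - 230 = (-325 + 20) - 230 = -305 - 230 = -535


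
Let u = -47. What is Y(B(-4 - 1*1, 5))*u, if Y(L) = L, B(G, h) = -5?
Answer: 235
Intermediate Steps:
Y(B(-4 - 1*1, 5))*u = -5*(-47) = 235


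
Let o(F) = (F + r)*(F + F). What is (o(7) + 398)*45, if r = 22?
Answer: 36180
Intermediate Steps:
o(F) = 2*F*(22 + F) (o(F) = (F + 22)*(F + F) = (22 + F)*(2*F) = 2*F*(22 + F))
(o(7) + 398)*45 = (2*7*(22 + 7) + 398)*45 = (2*7*29 + 398)*45 = (406 + 398)*45 = 804*45 = 36180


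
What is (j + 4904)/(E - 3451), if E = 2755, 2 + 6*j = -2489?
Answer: -26933/4176 ≈ -6.4495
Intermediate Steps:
j = -2491/6 (j = -⅓ + (⅙)*(-2489) = -⅓ - 2489/6 = -2491/6 ≈ -415.17)
(j + 4904)/(E - 3451) = (-2491/6 + 4904)/(2755 - 3451) = (26933/6)/(-696) = (26933/6)*(-1/696) = -26933/4176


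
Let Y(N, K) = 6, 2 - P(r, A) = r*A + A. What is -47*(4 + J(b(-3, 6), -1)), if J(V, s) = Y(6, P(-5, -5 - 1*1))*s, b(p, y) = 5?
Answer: 94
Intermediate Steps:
P(r, A) = 2 - A - A*r (P(r, A) = 2 - (r*A + A) = 2 - (A*r + A) = 2 - (A + A*r) = 2 + (-A - A*r) = 2 - A - A*r)
J(V, s) = 6*s
-47*(4 + J(b(-3, 6), -1)) = -47*(4 + 6*(-1)) = -47*(4 - 6) = -47*(-2) = 94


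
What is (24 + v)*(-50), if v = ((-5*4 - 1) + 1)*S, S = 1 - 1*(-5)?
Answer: 4800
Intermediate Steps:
S = 6 (S = 1 + 5 = 6)
v = -120 (v = ((-5*4 - 1) + 1)*6 = ((-20 - 1) + 1)*6 = (-21 + 1)*6 = -20*6 = -120)
(24 + v)*(-50) = (24 - 120)*(-50) = -96*(-50) = 4800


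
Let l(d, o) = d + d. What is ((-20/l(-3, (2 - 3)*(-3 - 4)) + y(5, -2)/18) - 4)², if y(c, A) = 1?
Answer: 121/324 ≈ 0.37346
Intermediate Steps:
l(d, o) = 2*d
((-20/l(-3, (2 - 3)*(-3 - 4)) + y(5, -2)/18) - 4)² = ((-20/(2*(-3)) + 1/18) - 4)² = ((-20/(-6) + 1*(1/18)) - 4)² = ((-20*(-⅙) + 1/18) - 4)² = ((10/3 + 1/18) - 4)² = (61/18 - 4)² = (-11/18)² = 121/324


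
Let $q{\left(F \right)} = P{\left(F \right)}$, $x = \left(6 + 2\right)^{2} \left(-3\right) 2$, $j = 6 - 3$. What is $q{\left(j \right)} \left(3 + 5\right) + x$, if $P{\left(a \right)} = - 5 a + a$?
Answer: $-480$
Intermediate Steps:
$j = 3$ ($j = 6 - 3 = 3$)
$x = -384$ ($x = 8^{2} \left(-3\right) 2 = 64 \left(-3\right) 2 = \left(-192\right) 2 = -384$)
$P{\left(a \right)} = - 4 a$
$q{\left(F \right)} = - 4 F$
$q{\left(j \right)} \left(3 + 5\right) + x = \left(-4\right) 3 \left(3 + 5\right) - 384 = \left(-12\right) 8 - 384 = -96 - 384 = -480$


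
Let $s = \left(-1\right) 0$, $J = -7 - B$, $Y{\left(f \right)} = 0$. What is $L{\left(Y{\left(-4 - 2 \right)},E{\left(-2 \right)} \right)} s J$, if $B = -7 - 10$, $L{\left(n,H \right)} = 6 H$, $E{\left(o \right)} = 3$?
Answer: $0$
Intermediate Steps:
$B = -17$
$J = 10$ ($J = -7 - -17 = -7 + 17 = 10$)
$s = 0$
$L{\left(Y{\left(-4 - 2 \right)},E{\left(-2 \right)} \right)} s J = 6 \cdot 3 \cdot 0 \cdot 10 = 18 \cdot 0 \cdot 10 = 0 \cdot 10 = 0$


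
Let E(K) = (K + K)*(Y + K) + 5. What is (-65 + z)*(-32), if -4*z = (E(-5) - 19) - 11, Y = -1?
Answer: 2360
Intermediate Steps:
E(K) = 5 + 2*K*(-1 + K) (E(K) = (K + K)*(-1 + K) + 5 = (2*K)*(-1 + K) + 5 = 2*K*(-1 + K) + 5 = 5 + 2*K*(-1 + K))
z = -35/4 (z = -(((5 - 2*(-5) + 2*(-5)**2) - 19) - 11)/4 = -(((5 + 10 + 2*25) - 19) - 11)/4 = -(((5 + 10 + 50) - 19) - 11)/4 = -((65 - 19) - 11)/4 = -(46 - 11)/4 = -1/4*35 = -35/4 ≈ -8.7500)
(-65 + z)*(-32) = (-65 - 35/4)*(-32) = -295/4*(-32) = 2360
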